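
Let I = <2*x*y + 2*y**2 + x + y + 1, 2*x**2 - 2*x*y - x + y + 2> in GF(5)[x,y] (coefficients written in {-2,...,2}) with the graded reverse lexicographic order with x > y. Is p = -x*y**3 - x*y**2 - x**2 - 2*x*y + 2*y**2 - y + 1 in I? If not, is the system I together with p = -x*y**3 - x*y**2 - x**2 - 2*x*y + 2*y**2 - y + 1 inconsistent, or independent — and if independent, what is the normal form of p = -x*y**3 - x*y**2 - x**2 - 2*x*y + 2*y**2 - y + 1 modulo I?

First compute the reduced Gröbner basis of I by Buchberger's algorithm.
f_1 = 2*x*y + 2*y**2 + x + y + 1, LT = x*y.
f_2 = 2*x**2 - 2*x*y - x + y + 2, LT = x**2.

S(f_1,f_2): lcm = x**2*y. S = 2*x*y**2 - 2*x**2 + x*y + 2*y**2 - 2*x - y.
  leading term x*y**2: subtract (y)·f_1 from 2*x*y**2 - 2*x**2 + x*y + 2*y**2 - 2*x - y → -2*y**3 - 2*x**2 + y**2 - 2*x - 2*y
  leading term y**3: no divisor's leading term divides it; move -2*y**3 to the remainder.
  leading term x**2: subtract (-1)·f_2 from -2*x**2 + y**2 - 2*x - 2*y → -2*x*y + y**2 + 2*x - y + 2
  leading term x*y: subtract (-1)·f_1 from -2*x*y + y**2 + 2*x - y + 2 → -2*y**2 - 2*x - 2
  leading term y**2: no divisor's leading term divides it; move -2*y**2 to the remainder.
  leading term x: no divisor's leading term divides it; move -2*x to the remainder.
  leading term 1: no divisor's leading term divides it; move -2 to the remainder.
  remainder -2*y**3 - 2*y**2 - 2*x - 2 ≠ 0; add h_3 = -2*y**3 - 2*y**2 - 2*x - 2 to the basis.

The other S-polynomials (S(f_1,h_3), S(f_2,h_3)) all reduce to 0 modulo the current basis, so we have a Gröbner basis.
Inter-reduce: drop elements whose leading term is divisible by another's, tail-reduce, and make monic.
Reduced Gröbner basis: {y**3 + y**2 + x + 1, x**2 + y**2 + y - 1, x*y + y**2 - 2*x - 2*y - 2}.
Label its elements g_1 = y**3 + y**2 + x + 1, g_2 = x**2 + y**2 + y - 1, g_3 = x*y + y**2 - 2*x - 2*y - 2.

Reduce p = -x*y**3 - x*y**2 - x**2 - 2*x*y + 2*y**2 - y + 1 modulo G:
  leading term x*y**3: subtract (-x)·g_1 from -x*y**3 - x*y**2 - x**2 - 2*x*y + 2*y**2 - y + 1 → -2*x*y + 2*y**2 + x - y + 1
  leading term x*y: subtract (-2)·g_3 from -2*x*y + 2*y**2 + x - y + 1 → -y**2 + 2*x + 2
  leading term y**2: no divisor's leading term divides it; move -y**2 to the remainder.
  leading term x: no divisor's leading term divides it; move 2*x to the remainder.
  leading term 1: no divisor's leading term divides it; move 2 to the remainder.
  normal form = -y**2 + 2*x + 2.
The normal form is nonzero, so p ∉ I. Since p minus its normal form lies in I, I + (p) = I + (r) where r = -y**2 + 2*x + 2; decide whether this ideal is the whole ring.
Run Buchberger on G together with r (pairs among the g_i already reduce to 0 since G is a Gröbner basis):
g_1 = y**3 + y**2 + x + 1, LT = y**3.
g_2 = x**2 + y**2 + y - 1, LT = x**2.
g_3 = x*y + y**2 - 2*x - 2*y - 2, LT = x*y.
r = -y**2 + 2*x + 2, LT = y**2.

S(g_1,r): lcm = y**3. S = 2*x*y + y**2 + x + 2*y + 1.
  leading term x*y: subtract (2)·g_3 from 2*x*y + y**2 + x + 2*y + 1 → -y**2 + y
  leading term y**2: subtract (1)·r from -y**2 + y → -2*x + y - 2
  leading term x: no divisor's leading term divides it; move -2*x to the remainder.
  leading term y: no divisor's leading term divides it; move y to the remainder.
  leading term 1: no divisor's leading term divides it; move -2 to the remainder.
  remainder -2*x + y - 2 ≠ 0; add m_5 = -2*x + y - 2 to the basis.

The other S-polynomials (S(g_1,g_2), S(g_1,g_3), S(g_2,g_3), S(g_2,r), S(g_3,r), S(g_1,m_5), S(g_2,m_5), S(g_3,m_5), S(r,m_5)) all reduce to 0 modulo the current basis, so we have a Gröbner basis.
Inter-reduce: drop elements whose leading term is divisible by another's, tail-reduce, and make monic.
Reduced Gröbner basis: {y**2 - y, x + 2*y + 1}.
The reduced Gröbner basis of I + (p) is {y**2 - y, x + 2*y + 1} ≠ {1}, a proper ideal, so the enlarged system stays consistent: p is independent of I, with normal form -y**2 + 2*x + 2.

-x*y**3 - x*y**2 - x**2 - 2*x*y + 2*y**2 - y + 1 is independent of I; its normal form modulo I is -y**2 + 2*x + 2.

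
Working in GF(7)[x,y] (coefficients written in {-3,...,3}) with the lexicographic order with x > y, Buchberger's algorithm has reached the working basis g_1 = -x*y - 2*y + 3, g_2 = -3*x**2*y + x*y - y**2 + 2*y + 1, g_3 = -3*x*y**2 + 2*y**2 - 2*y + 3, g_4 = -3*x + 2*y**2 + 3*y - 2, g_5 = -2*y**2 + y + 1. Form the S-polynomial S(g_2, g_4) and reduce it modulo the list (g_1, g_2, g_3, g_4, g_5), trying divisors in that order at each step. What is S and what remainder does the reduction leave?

S(g_2, g_4) = 3*x*y**3 + x*y**2 - x*y - 2*y**2 - 3*y + 2; remainder on division = 0.

lcm(LM(g_2), LM(g_4)) = x**2*y.
S = (lcm/LT(g_2))·g_2 − (lcm/LT(g_4))·g_4 = 3*x*y**3 + x*y**2 - x*y - 2*y**2 - 3*y + 2.
Reduce S modulo (g_1, g_2, g_3, g_4, g_5) in that order:
  leading term x*y**3: subtract (-3*y**2)·g_1 from 3*x*y**3 + x*y**2 - x*y - 2*y**2 - 3*y + 2 → x*y**2 - x*y + y**3 - 3*y + 2
  leading term x*y**2: subtract (-y)·g_1 from x*y**2 - x*y + y**3 - 3*y + 2 → -x*y + y**3 - 2*y**2 + 2
  leading term x*y: subtract (1)·g_1 from -x*y + y**3 - 2*y**2 + 2 → y**3 - 2*y**2 + 2*y - 1
  leading term y**3: subtract (3*y)·g_5 from y**3 - 2*y**2 + 2*y - 1 → 2*y**2 - y - 1
  leading term y**2: subtract (-1)·g_5 from 2*y**2 - y - 1 → 0
The remainder is 0, so this S-polynomial contributes no new basis element.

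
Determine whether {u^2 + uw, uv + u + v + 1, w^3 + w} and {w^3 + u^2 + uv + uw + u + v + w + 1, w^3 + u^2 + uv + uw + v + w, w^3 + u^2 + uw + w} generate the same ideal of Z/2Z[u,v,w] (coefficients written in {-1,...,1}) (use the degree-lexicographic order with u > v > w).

For a fixed monomial order, each ideal has a unique reduced Gröbner basis; comparing bases decides equality.
Buchberger on the first generating set:
f_1 = u^2 + uw, LT = u^2.
f_2 = uv + u + v + 1, LT = uv.
f_3 = w^3 + w, LT = w^3.

S(f_1,f_2): lcm = u^2v. S = uvw + u^2 + uv + u.
  reduce S modulo (f_1, f_2, f_3):
  remainder vw + v + w + 1 ≠ 0; add g_4 = vw + v + w + 1 to the basis.

The other S-polynomials (S(f_1,f_3), S(f_2,f_3), S(f_1,g_4), S(f_2,g_4), S(f_3,g_4)) all reduce to 0 modulo the current basis, so we have a Gröbner basis.
Inter-reduce: drop elements whose leading term is divisible by another's, tail-reduce, and make monic.
Reduced Gröbner basis: {w^3 + w, u^2 + uw, uv + u + v + 1, vw + v + w + 1}.

Buchberger on the second generating set:
h_1 = w^3 + u^2 + uv + uw + u + v + w + 1, LT = w^3.
h_2 = w^3 + u^2 + uv + uw + v + w, LT = w^3.
h_3 = w^3 + u^2 + uw + w, LT = w^3.

S(h_1,h_2): lcm = w^3. S = u + 1.
  reduce S modulo (h_1, h_2, h_3):
  remainder u + 1 ≠ 0; add k_4 = u + 1 to the basis.

The other S-polynomials (S(h_1,h_3), S(h_2,h_3), S(h_1,k_4), S(h_2,k_4), S(h_3,k_4)) all reduce to 0 modulo the current basis, so we have a Gröbner basis.
Inter-reduce: drop elements whose leading term is divisible by another's, tail-reduce, and make monic.
Reduced Gröbner basis: {w^3 + 1, u + 1}.

Since the reduced bases disagree, the two ideals are not the same.

No, the ideals differ.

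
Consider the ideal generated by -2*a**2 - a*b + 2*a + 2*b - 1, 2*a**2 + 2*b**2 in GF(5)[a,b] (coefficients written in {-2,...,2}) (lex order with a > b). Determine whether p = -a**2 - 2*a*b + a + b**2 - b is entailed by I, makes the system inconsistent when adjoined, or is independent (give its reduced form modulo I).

Adjoining -a**2 - 2*a*b + a + b**2 - b makes the ideal the whole ring: the system is inconsistent.

First compute the reduced Gröbner basis of I by Buchberger's algorithm.
f_1 = -2*a**2 - a*b + 2*a + 2*b - 1, LT = a**2.
f_2 = 2*a**2 + 2*b**2, LT = a**2.

S(f_1,f_2): lcm = a**2. S = -2*a*b - a - b**2 - b - 2.
  reduce S modulo (f_1, f_2):
  remainder -2*a*b - a - b**2 - b - 2 ≠ 0; add h_3 = -2*a*b - a - b**2 - b - 2 to the basis.

S(f_1,h_3): lcm = a**2*b. S = 2*a**2 + a*b - a - b**2 - 2*b.
  reduce S modulo (f_1, f_2, h_3):
  remainder a - b**2 - 1 ≠ 0; add h_4 = a - b**2 - 1 to the basis.

S(f_1,h_4): lcm = a**2. S = a*b**2 - 2*a*b - b - 2.
  reduce S modulo (f_1, f_2, h_3, h_4):
  remainder 2*b**3 + 2*b**2 - 2*b - 2 ≠ 0; add h_5 = 2*b**3 + 2*b**2 - 2*b - 2 to the basis.

The other S-polynomials (S(f_2,h_3), S(f_2,h_4), S(h_3,h_4), S(f_1,h_5), S(f_2,h_5), S(h_3,h_5), S(h_4,h_5)) all reduce to 0 modulo the current basis, so we have a Gröbner basis.
Inter-reduce: drop elements whose leading term is divisible by another's, tail-reduce, and make monic.
Reduced Gröbner basis: {a - b**2 - 1, b**3 + b**2 - b - 1}.
Label its elements g_1 = a - b**2 - 1, g_2 = b**3 + b**2 - b - 1.

Reduce p = -a**2 - 2*a*b + a + b**2 - b modulo G:
  leading term a**2: subtract (-a)·g_1 from -a**2 - 2*a*b + a + b**2 - b → -a*b**2 - 2*a*b + b**2 - b
  leading term a*b**2: subtract (-b**2)·g_1 from -a*b**2 - 2*a*b + b**2 - b → -2*a*b - b**4 - b
  leading term a*b: subtract (-2*b)·g_1 from -2*a*b - b**4 - b → -b**4 - 2*b**3 + 2*b
  leading term b**4: subtract (-b)·g_2 from -b**4 - 2*b**3 + 2*b → -b**3 - b**2 + b
  leading term b**3: subtract (-1)·g_2 from -b**3 - b**2 + b → -1
  leading term 1: no divisor's leading term divides it; move -1 to the remainder.
  normal form = -1.
The normal form is nonzero, so p ∉ I. Since p minus its normal form lies in I, I + (p) = I + (r) where r = -1; decide whether this ideal is the whole ring.
Here r = -1 is a nonzero constant, hence a unit: 1 ∈ I + (p), the Gröbner basis of I + (p) is {1}, and the enlarged system has no common solution — adjoining p is inconsistent.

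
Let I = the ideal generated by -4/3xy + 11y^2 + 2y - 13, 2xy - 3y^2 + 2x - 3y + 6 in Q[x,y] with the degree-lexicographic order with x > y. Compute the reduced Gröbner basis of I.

G = {x^2 + 11/6x - 45/2y + 45/2, xy + 11/9x - 3/2y + 3/2, y^2 + 4/27x - 1}

f_1 = -4/3xy + 11y^2 + 2y - 13, LT = xy.
f_2 = 2xy - 3y^2 + 2x - 3y + 6, LT = xy.

S(f_1,f_2): lcm = xy. S = -27/4y^2 - x + 27/4.
  leading term y^2: no divisor's leading term divides it; move -27/4y^2 to the remainder.
  leading term x: no divisor's leading term divides it; move -x to the remainder.
  leading term 1: no divisor's leading term divides it; move 27/4 to the remainder.
  remainder -27/4y^2 - x + 27/4 ≠ 0; add g_3 = -27/4y^2 - x + 27/4 to the basis.

S(f_1,g_3): lcm = xy^2. S = -33/4y^3 - 4/27x^2 - 3/2y^2 + x + 39/4y.
  leading term y^3: subtract (11/9y)·g_3 from -33/4y^3 - 4/27x^2 - 3/2y^2 + x + 39/4y → -4/27x^2 + 11/9xy - 3/2y^2 + x + 3/2y
  leading term x^2: no divisor's leading term divides it; move -4/27x^2 to the remainder.
  leading term xy: subtract (-11/12)·f_1 from 11/9xy - 3/2y^2 + x + 3/2y → 103/12y^2 + x + 10/3y - 143/12
  leading term y^2: subtract (-103/81)·g_3 from 103/12y^2 + x + 10/3y - 143/12 → -22/81x + 10/3y - 10/3
  leading term x: no divisor's leading term divides it; move -22/81x to the remainder.
  leading term y: no divisor's leading term divides it; move 10/3y to the remainder.
  leading term 1: no divisor's leading term divides it; move -10/3 to the remainder.
  remainder -4/27x^2 - 22/81x + 10/3y - 10/3 ≠ 0; add g_4 = -4/27x^2 - 22/81x + 10/3y - 10/3 to the basis.

The other S-polynomials (S(f_2,g_3), S(f_1,g_4), S(f_2,g_4), S(g_3,g_4)) all reduce to 0 modulo the current basis, so we have a Gröbner basis.
Inter-reduce: drop elements whose leading term is divisible by another's, tail-reduce, and make monic.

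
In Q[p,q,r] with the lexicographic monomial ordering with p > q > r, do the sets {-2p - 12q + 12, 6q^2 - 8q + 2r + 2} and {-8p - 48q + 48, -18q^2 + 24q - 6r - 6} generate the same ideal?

Since reduced Gröbner bases are canonical representatives of ideals under a given ordering, it suffices to compute and compare them.
Buchberger on the first generating set:
f_1 = -2p - 12q + 12, LT = p.
f_2 = 6q^2 - 8q + 2r + 2, LT = q^2.

The S-polynomials (S(f_1,f_2)) all reduce to 0 modulo the current basis, so we have a Gröbner basis.
Inter-reduce: drop elements whose leading term is divisible by another's, tail-reduce, and make monic.
Reduced Gröbner basis: {p + 6q - 6, q^2 - 4/3q + 1/3r + 1/3}.

Buchberger on the second generating set:
h_1 = -8p - 48q + 48, LT = p.
h_2 = -18q^2 + 24q - 6r - 6, LT = q^2.

The S-polynomials (S(h_1,h_2)) all reduce to 0 modulo the current basis, so we have a Gröbner basis.
Inter-reduce: drop elements whose leading term is divisible by another's, tail-reduce, and make monic.
Reduced Gröbner basis: {p + 6q - 6, q^2 - 4/3q + 1/3r + 1/3}.

The two bases agree; hence the ideals are identical.

Yes, the ideals are equal.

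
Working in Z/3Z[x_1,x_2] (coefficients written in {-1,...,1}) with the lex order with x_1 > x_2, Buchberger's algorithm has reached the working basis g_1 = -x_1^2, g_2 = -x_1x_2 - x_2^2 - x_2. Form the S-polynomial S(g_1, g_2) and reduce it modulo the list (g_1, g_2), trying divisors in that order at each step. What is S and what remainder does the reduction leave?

S(g_1, g_2) = -x_1x_2^2 - x_1x_2; remainder on division = x_2^3 - x_2^2 + x_2.

lcm(LM(g_1), LM(g_2)) = x_1^2x_2.
S = (lcm/LT(g_1))·g_1 − (lcm/LT(g_2))·g_2 = -x_1x_2^2 - x_1x_2.
Reduce S modulo (g_1, g_2) in that order:
  leading term x_1x_2^2: subtract (x_2)·g_2 from -x_1x_2^2 - x_1x_2 → -x_1x_2 + x_2^3 + x_2^2
  leading term x_1x_2: subtract (1)·g_2 from -x_1x_2 + x_2^3 + x_2^2 → x_2^3 - x_2^2 + x_2
  leading term x_2^3: no divisor's leading term divides it; move x_2^3 to the remainder.
  leading term x_2^2: no divisor's leading term divides it; move -x_2^2 to the remainder.
  leading term x_2: no divisor's leading term divides it; move x_2 to the remainder.
The remainder x_2^3 - x_2^2 + x_2 is nonzero, so it would be added as the next basis element.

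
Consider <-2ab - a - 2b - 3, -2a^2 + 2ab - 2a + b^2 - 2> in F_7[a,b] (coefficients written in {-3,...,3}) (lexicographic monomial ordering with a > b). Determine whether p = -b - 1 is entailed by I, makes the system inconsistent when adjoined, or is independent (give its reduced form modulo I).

First compute the reduced Gröbner basis of I by Buchberger's algorithm.
f_1 = -2ab - a - 2b - 3, LT = ab.
f_2 = -2a^2 + 2ab - 2a + b^2 - 2, LT = a^2.

S(f_1,f_2): lcm = a^2b. S = -3a^2 + ab^2 - 2a - 3b^3 - b.
  leading term a^2: subtract (-2)·f_2 from -3a^2 + ab^2 - 2a - 3b^3 - b → ab^2 - 3ab + a - 3b^3 + 2b^2 - b + 3
  leading term ab^2: subtract (3b)·f_1 from ab^2 - 3ab + a - 3b^3 + 2b^2 - b + 3 → a - 3b^3 + b^2 + b + 3
  leading term a: no divisor's leading term divides it; move a to the remainder.
  leading term b^3: no divisor's leading term divides it; move -3b^3 to the remainder.
  leading term b^2: no divisor's leading term divides it; move b^2 to the remainder.
  leading term b: no divisor's leading term divides it; move b to the remainder.
  leading term 1: no divisor's leading term divides it; move 3 to the remainder.
  remainder a - 3b^3 + b^2 + b + 3 ≠ 0; add h_3 = a - 3b^3 + b^2 + b + 3 to the basis.

S(f_1,h_3): lcm = ab. S = -3a + 3b^4 - b^3 - b^2 - 2b - 2.
  leading term a: subtract (-3)·h_3 from -3a + 3b^4 - b^3 - b^2 - 2b - 2 → 3b^4 - 3b^3 + 2b^2 + b
  leading term b^4: no divisor's leading term divides it; move 3b^4 to the remainder.
  leading term b^3: no divisor's leading term divides it; move -3b^3 to the remainder.
  leading term b^2: no divisor's leading term divides it; move 2b^2 to the remainder.
  leading term b: no divisor's leading term divides it; move b to the remainder.
  remainder 3b^4 - 3b^3 + 2b^2 + b ≠ 0; add h_4 = 3b^4 - 3b^3 + 2b^2 + b to the basis.

The other S-polynomials (S(f_2,h_3), S(f_1,h_4), S(f_2,h_4), S(h_3,h_4)) all reduce to 0 modulo the current basis, so we have a Gröbner basis.
Inter-reduce: drop elements whose leading term is divisible by another's, tail-reduce, and make monic.
Reduced Gröbner basis: {a - 3b^3 + b^2 + b + 3, b^4 - b^3 + 3b^2 - 2b}.
Label its elements g_1 = a - 3b^3 + b^2 + b + 3, g_2 = b^4 - b^3 + 3b^2 - 2b.

Reduce p = -b - 1 modulo G:
  leading term b: no divisor's leading term divides it; move -b to the remainder.
  leading term 1: no divisor's leading term divides it; move -1 to the remainder.
  normal form = -b - 1.
The normal form is nonzero, so p ∉ I. Since p minus its normal form lies in I, I + (p) = I + (r) where r = -b - 1; decide whether this ideal is the whole ring.
Run Buchberger on G together with r (pairs among the g_i already reduce to 0 since G is a Gröbner basis):
g_1 = a - 3b^3 + b^2 + b + 3, LT = a.
g_2 = b^4 - b^3 + 3b^2 - 2b, LT = b^4.
r = -b - 1, LT = b.

The S-polynomials (S(g_1,g_2), S(g_1,r), S(g_2,r)) all reduce to 0 modulo the current basis, so we have a Gröbner basis.
Inter-reduce: drop elements whose leading term is divisible by another's, tail-reduce, and make monic.
Reduced Gröbner basis: {a - 1, b + 1}.
The reduced Gröbner basis of I + (p) is {a - 1, b + 1} ≠ {1}, a proper ideal, so the enlarged system stays consistent: p is independent of I, with normal form -b - 1.

-b - 1 is independent of I; its normal form modulo I is -b - 1.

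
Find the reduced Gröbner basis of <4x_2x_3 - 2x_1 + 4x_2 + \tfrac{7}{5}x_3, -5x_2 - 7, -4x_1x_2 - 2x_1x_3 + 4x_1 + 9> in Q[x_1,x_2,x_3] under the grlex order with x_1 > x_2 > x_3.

f_1 = 4x_2x_3 - 2x_1 + 4x_2 + \tfrac{7}{5}x_3, LT = x_2x_3.
f_2 = -5x_2 - 7, LT = x_2.
f_3 = -4x_1x_2 - 2x_1x_3 + 4x_1 + 9, LT = x_1x_2.

S(f_1,f_2): lcm = x_2x_3. S = -\tfrac{1}{2}x_1 + x_2 - \tfrac{21}{20}x_3.
  leading term x_1: no divisor's leading term divides it; move -\tfrac{1}{2}x_1 to the remainder.
  leading term x_2: subtract (-\tfrac{1}{5})·f_2 from x_2 - \tfrac{21}{20}x_3 → -\tfrac{21}{20}x_3 - \tfrac{7}{5}
  leading term x_3: no divisor's leading term divides it; move -\tfrac{21}{20}x_3 to the remainder.
  leading term 1: no divisor's leading term divides it; move -\tfrac{7}{5} to the remainder.
  remainder -\tfrac{1}{2}x_1 - \tfrac{21}{20}x_3 - \tfrac{7}{5} ≠ 0; add g_4 = -\tfrac{1}{2}x_1 - \tfrac{21}{20}x_3 - \tfrac{7}{5} to the basis.

S(f_1,f_3): lcm = x_1x_2x_3. S = -\tfrac{1}{2}x_1x_3^{2} - \tfrac{1}{2}x_1^{2} + x_1x_2 + \tfrac{27}{20}x_1x_3 + \tfrac{9}{4}x_3.
  leading term x_1x_3^{2}: subtract (x_3^{2})·g_4 from -\tfrac{1}{2}x_1x_3^{2} - \tfrac{1}{2}x_1^{2} + x_1x_2 + \tfrac{27}{20}x_1x_3 + \tfrac{9}{4}x_3 → \tfrac{21}{20}x_3^{3} - \tfrac{1}{2}x_1^{2} + x_1x_2 + \tfrac{27}{20}x_1x_3 + \tfrac{7}{5}x_3^{2} + \tfrac{9}{4}x_3
  leading term x_3^{3}: no divisor's leading term divides it; move \tfrac{21}{20}x_3^{3} to the remainder.
  leading term x_1^{2}: subtract (x_1)·g_4 from -\tfrac{1}{2}x_1^{2} + x_1x_2 + \tfrac{27}{20}x_1x_3 + \tfrac{7}{5}x_3^{2} + \tfrac{9}{4}x_3 → x_1x_2 + \tfrac{12}{5}x_1x_3 + \tfrac{7}{5}x_3^{2} + \tfrac{7}{5}x_1 + \tfrac{9}{4}x_3
  leading term x_1x_2: subtract (-\tfrac{1}{5}x_1)·f_2 from x_1x_2 + \tfrac{12}{5}x_1x_3 + \tfrac{7}{5}x_3^{2} + \tfrac{7}{5}x_1 + \tfrac{9}{4}x_3 → \tfrac{12}{5}x_1x_3 + \tfrac{7}{5}x_3^{2} + \tfrac{9}{4}x_3
  leading term x_1x_3: subtract (-\tfrac{24}{5}x_3)·g_4 from \tfrac{12}{5}x_1x_3 + \tfrac{7}{5}x_3^{2} + \tfrac{9}{4}x_3 → -\tfrac{91}{25}x_3^{2} - \tfrac{447}{100}x_3
  leading term x_3^{2}: no divisor's leading term divides it; move -\tfrac{91}{25}x_3^{2} to the remainder.
  leading term x_3: no divisor's leading term divides it; move -\tfrac{447}{100}x_3 to the remainder.
  remainder \tfrac{21}{20}x_3^{3} - \tfrac{91}{25}x_3^{2} - \tfrac{447}{100}x_3 ≠ 0; add g_5 = \tfrac{21}{20}x_3^{3} - \tfrac{91}{25}x_3^{2} - \tfrac{447}{100}x_3 to the basis.

S(f_2,f_3): lcm = x_1x_2. S = -\tfrac{1}{2}x_1x_3 + \tfrac{12}{5}x_1 + \tfrac{9}{4}.
  leading term x_1x_3: subtract (x_3)·g_4 from -\tfrac{1}{2}x_1x_3 + \tfrac{12}{5}x_1 + \tfrac{9}{4} → \tfrac{21}{20}x_3^{2} + \tfrac{12}{5}x_1 + \tfrac{7}{5}x_3 + \tfrac{9}{4}
  leading term x_3^{2}: no divisor's leading term divides it; move \tfrac{21}{20}x_3^{2} to the remainder.
  leading term x_1: subtract (-\tfrac{24}{5})·g_4 from \tfrac{12}{5}x_1 + \tfrac{7}{5}x_3 + \tfrac{9}{4} → -\tfrac{91}{25}x_3 - \tfrac{447}{100}
  leading term x_3: no divisor's leading term divides it; move -\tfrac{91}{25}x_3 to the remainder.
  leading term 1: no divisor's leading term divides it; move -\tfrac{447}{100} to the remainder.
  remainder \tfrac{21}{20}x_3^{2} - \tfrac{91}{25}x_3 - \tfrac{447}{100} ≠ 0; add g_6 = \tfrac{21}{20}x_3^{2} - \tfrac{91}{25}x_3 - \tfrac{447}{100} to the basis.

The other S-polynomials (S(f_1,g_4), S(f_2,g_4), S(f_3,g_4), S(f_1,g_5), S(f_2,g_5), S(f_3,g_5), S(g_4,g_5), S(f_1,g_6), S(f_2,g_6), S(f_3,g_6), S(g_4,g_6), S(g_5,g_6)) all reduce to 0 modulo the current basis, so we have a Gröbner basis.
Inter-reduce: drop elements whose leading term is divisible by another's, tail-reduce, and make monic.

G = {x_3^{2} - \tfrac{52}{15}x_3 - \tfrac{149}{35}, x_1 + \tfrac{21}{10}x_3 + \tfrac{14}{5}, x_2 + \tfrac{7}{5}}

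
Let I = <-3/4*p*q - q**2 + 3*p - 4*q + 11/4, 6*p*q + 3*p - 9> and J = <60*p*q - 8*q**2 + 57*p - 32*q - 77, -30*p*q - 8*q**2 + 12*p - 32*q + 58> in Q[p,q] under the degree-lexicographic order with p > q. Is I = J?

For a fixed monomial order, each ideal has a unique reduced Gröbner basis; comparing bases decides equality.
Buchberger on the first generating set:
f_1 = -3/4*p*q - q**2 + 3*p - 4*q + 11/4, LT = p*q.
f_2 = 6*p*q + 3*p - 9, LT = p*q.

S(f_1,f_2): lcm = p*q. S = 4/3*q**2 - 9/2*p + 16/3*q - 13/6.
  reduce S modulo (f_1, f_2):
  remainder 4/3*q**2 - 9/2*p + 16/3*q - 13/6 ≠ 0; add g_3 = 4/3*q**2 - 9/2*p + 16/3*q - 13/6 to the basis.

S(f_1,g_3): lcm = p*q**2. S = 4/3*q**3 + 27/8*p**2 - 8*p*q + 16/3*q**2 + 13/8*p - 11/3*q.
  reduce S modulo (f_1, f_2, g_3):
  remainder 27/8*p**2 + 27/8*p - 3/2*q - 21/4 ≠ 0; add g_4 = 27/8*p**2 + 27/8*p - 3/2*q - 21/4 to the basis.

The other S-polynomials (S(f_2,g_3), S(f_1,g_4), S(f_2,g_4), S(g_3,g_4)) all reduce to 0 modulo the current basis, so we have a Gröbner basis.
Inter-reduce: drop elements whose leading term is divisible by another's, tail-reduce, and make monic.
Reduced Gröbner basis: {p**2 + p - 4/9*q - 14/9, p*q + 1/2*p - 3/2, q**2 - 27/8*p + 4*q - 13/8}.

Buchberger on the second generating set:
h_1 = 60*p*q - 8*q**2 + 57*p - 32*q - 77, LT = p*q.
h_2 = -30*p*q - 8*q**2 + 12*p - 32*q + 58, LT = p*q.

S(h_1,h_2): lcm = p*q. S = -2/5*q**2 + 27/20*p - 8/5*q + 13/20.
  reduce S modulo (h_1, h_2):
  remainder -2/5*q**2 + 27/20*p - 8/5*q + 13/20 ≠ 0; add k_3 = -2/5*q**2 + 27/20*p - 8/5*q + 13/20 to the basis.

S(h_1,k_3): lcm = p*q**2. S = -2/15*q**3 + 27/8*p**2 - 61/20*p*q - 8/15*q**2 + 13/8*p - 77/60*q.
  reduce S modulo (h_1, h_2, k_3):
  remainder 27/8*p**2 + 27/8*p - 3/2*q - 21/4 ≠ 0; add k_4 = 27/8*p**2 + 27/8*p - 3/2*q - 21/4 to the basis.

The other S-polynomials (S(h_2,k_3), S(h_1,k_4), S(h_2,k_4), S(k_3,k_4)) all reduce to 0 modulo the current basis, so we have a Gröbner basis.
Inter-reduce: drop elements whose leading term is divisible by another's, tail-reduce, and make monic.
Reduced Gröbner basis: {p**2 + p - 4/9*q - 14/9, p*q + 1/2*p - 3/2, q**2 - 27/8*p + 4*q - 13/8}.

Same reduced basis, so the two generating sets span the same ideal.

Yes, the ideals are equal.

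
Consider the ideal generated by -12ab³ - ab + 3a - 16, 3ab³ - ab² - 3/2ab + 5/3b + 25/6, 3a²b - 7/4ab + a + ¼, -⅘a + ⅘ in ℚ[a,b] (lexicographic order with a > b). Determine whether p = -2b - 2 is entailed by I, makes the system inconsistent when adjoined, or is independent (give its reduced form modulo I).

First compute the reduced Gröbner basis of I by Buchberger's algorithm.
f_1 = -12ab³ - ab + 3a - 16, LT = ab³.
f_2 = 3ab³ - ab² - 3/2ab + 5/3b + 25/6, LT = ab³.
f_3 = 3a²b - 7/4ab + a + ¼, LT = a²b.
f_4 = -⅘a + ⅘, LT = a.

S(f_1,f_2): lcm = ab³. S = ⅓ab² + 7/12ab - ¼a - 5/9b - 1/18.
  leading term ab²: subtract (-5/12b²)·f_4 from ⅓ab² + 7/12ab - ¼a - 5/9b - 1/18 → 7/12ab - ¼a + ⅓b² - 5/9b - 1/18
  leading term ab: subtract (-35/48b)·f_4 from 7/12ab - ¼a + ⅓b² - 5/9b - 1/18 → -¼a + ⅓b² + 1/36b - 1/18
  leading term a: subtract (5/16)·f_4 from -¼a + ⅓b² + 1/36b - 1/18 → ⅓b² + 1/36b - 11/36
  leading term b²: no divisor's leading term divides it; move ⅓b² to the remainder.
  leading term b: no divisor's leading term divides it; move 1/36b to the remainder.
  leading term 1: no divisor's leading term divides it; move -11/36 to the remainder.
  remainder ⅓b² + 1/36b - 11/36 ≠ 0; add h_5 = ⅓b² + 1/36b - 11/36 to the basis.

S(f_1,f_3): lcm = a²b³. S = 1/12a²b - ¼a² + 7/12ab³ - ⅓ab² + 4/3a - 1/12b².
  leading term a²b: subtract (1/36)·f_3 from 1/12a²b - ¼a² + 7/12ab³ - ⅓ab² + 4/3a - 1/12b² → -¼a² + 7/12ab³ - ⅓ab² + 7/144ab + 47/36a - 1/12b² - 1/144
  leading term a²: subtract (5/16a)·f_4 from -¼a² + 7/12ab³ - ⅓ab² + 7/144ab + 47/36a - 1/12b² - 1/144 → 7/12ab³ - ⅓ab² + 7/144ab + 19/18a - 1/12b² - 1/144
  leading term ab³: subtract (-7/144)·f_1 from 7/12ab³ - ⅓ab² + 7/144ab + 19/18a - 1/12b² - 1/144 → -⅓ab² + 173/144a - 1/12b² - 113/144
  leading term ab²: subtract (5/12b²)·f_4 from -⅓ab² + 173/144a - 1/12b² - 113/144 → 173/144a - 5/12b² - 113/144
  leading term a: subtract (-865/576)·f_4 from 173/144a - 5/12b² - 113/144 → -5/12b² + 5/12
  leading term b²: subtract (-5/4)·h_5 from -5/12b² + 5/12 → 5/144b + 5/144
  leading term b: no divisor's leading term divides it; move 5/144b to the remainder.
  leading term 1: no divisor's leading term divides it; move 5/144 to the remainder.
  remainder 5/144b + 5/144 ≠ 0; add h_6 = 5/144b + 5/144 to the basis.

The other S-polynomials (S(f_1,f_4), S(f_2,f_3), S(f_2,f_4), S(f_3,f_4), S(f_1,h_5), S(f_2,h_5), S(f_3,h_5), S(f_4,h_5), S(f_1,h_6), S(f_2,h_6), S(f_3,h_6), S(f_4,h_6), S(h_5,h_6)) all reduce to 0 modulo the current basis, so we have a Gröbner basis.
Inter-reduce: drop elements whose leading term is divisible by another's, tail-reduce, and make monic.
Reduced Gröbner basis: {a - 1, b + 1}.
Label its elements g_1 = a - 1, g_2 = b + 1.

Reduce p = -2b - 2 modulo G:
  leading term b: subtract (-2)·g_2 from -2b - 2 → 0
  normal form = 0.
Since the normal form is 0, p ∈ I.

Ideal membership is decidable via reduction modulo a Gröbner basis.

-2b - 2 lies in I (it reduces to 0).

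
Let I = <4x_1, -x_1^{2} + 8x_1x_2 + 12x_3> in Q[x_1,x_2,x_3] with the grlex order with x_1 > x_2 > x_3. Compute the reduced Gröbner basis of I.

This is the nonlinear analogue of row-reducing a linear system.

f_1 = 4x_1, LT = x_1.
f_2 = -x_1^{2} + 8x_1x_2 + 12x_3, LT = x_1^{2}.

S(f_1,f_2): lcm = x_1^{2}. S = 8x_1x_2 + 12x_3.
  leading term x_1x_2: subtract (2x_2)·f_1 from 8x_1x_2 + 12x_3 → 12x_3
  leading term x_3: no divisor's leading term divides it; move 12x_3 to the remainder.
  remainder 12x_3 ≠ 0; add g_3 = 12x_3 to the basis.

S(f_1,g_3): leading monomials are coprime, so the S-polynomial reduces to 0 (Buchberger's first criterion).
S(f_2,g_3): leading monomials are coprime, so the S-polynomial reduces to 0 (Buchberger's first criterion).
Every S-polynomial of the final basis reduces to 0, so we have a Gröbner basis.
Inter-reduce: drop elements whose leading term is divisible by another's, tail-reduce, and make monic.

G = {x_1, x_3}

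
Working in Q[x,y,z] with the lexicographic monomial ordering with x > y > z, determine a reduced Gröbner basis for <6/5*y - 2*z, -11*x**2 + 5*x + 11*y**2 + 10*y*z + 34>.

G = {x**2 - 5/11*x - 425/99*z**2 - 34/11, y - 5/3*z}

The reduced Gröbner basis is the canonical form of the ideal for this ordering.

f_1 = 6/5*y - 2*z, LT = y.
f_2 = -11*x**2 + 5*x + 11*y**2 + 10*y*z + 34, LT = x**2.

The S-polynomials (S(f_1,f_2)) all reduce to 0 modulo the current basis, so we have a Gröbner basis.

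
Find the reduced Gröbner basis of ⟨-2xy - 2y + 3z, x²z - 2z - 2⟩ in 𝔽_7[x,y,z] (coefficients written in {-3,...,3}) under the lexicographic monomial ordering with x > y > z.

G = {x²z - 2z - 2, xy + y + 2z, xz² - 3yz + y - z², y²z + 2y² + 3yz² + 3z³}

f_1 = -2xy - 2y + 3z, LT = xy.
f_2 = x²z - 2z - 2, LT = x²z.

S(f_1,f_2): lcm = x²yz. S = xyz + 2xz² + 2yz + 2y.
  leading term xyz: subtract (3z)·f_1 from xyz + 2xz² + 2yz + 2y → 2xz² + yz + 2y - 2z²
  leading term xz²: no divisor's leading term divides it; move 2xz² to the remainder.
  leading term yz: no divisor's leading term divides it; move yz to the remainder.
  leading term y: no divisor's leading term divides it; move 2y to the remainder.
  leading term z²: no divisor's leading term divides it; move -2z² to the remainder.
  remainder 2xz² + yz + 2y - 2z² ≠ 0; add g_3 = 2xz² + yz + 2y - 2z² to the basis.

S(f_1,g_3): lcm = xyz². S = 3y²z - y² + 2yz² + 2z³.
  leading term y²z: no divisor's leading term divides it; move 3y²z to the remainder.
  leading term y²: no divisor's leading term divides it; move -y² to the remainder.
  leading term yz²: no divisor's leading term divides it; move 2yz² to the remainder.
  leading term z³: no divisor's leading term divides it; move 2z³ to the remainder.
  remainder 3y²z - y² + 2yz² + 2z³ ≠ 0; add g_4 = 3y²z - y² + 2yz² + 2z³ to the basis.

The other S-polynomials (S(f_2,g_3), S(f_1,g_4), S(f_2,g_4), S(g_3,g_4)) all reduce to 0 modulo the current basis, so we have a Gröbner basis.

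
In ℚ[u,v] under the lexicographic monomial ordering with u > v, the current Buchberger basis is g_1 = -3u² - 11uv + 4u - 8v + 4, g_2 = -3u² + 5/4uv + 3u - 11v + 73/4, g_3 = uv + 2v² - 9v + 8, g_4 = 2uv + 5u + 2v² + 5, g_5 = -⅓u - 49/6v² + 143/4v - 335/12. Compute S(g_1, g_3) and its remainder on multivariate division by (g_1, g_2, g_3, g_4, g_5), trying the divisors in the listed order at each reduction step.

S(g_1, g_3) = 5/3uv² + 23/3uv - 8u + 8/3v² - 4/3v; remainder on division = -10/3v³ + 595/3v² - 2411/3v + 1826/3.

lcm(LM(g_1), LM(g_3)) = u²v.
S = (lcm/LT(g_1))·g_1 − (lcm/LT(g_3))·g_3 = 5/3uv² + 23/3uv - 8u + 8/3v² - 4/3v.
Reduce S modulo (g_1, g_2, g_3, g_4, g_5) in that order:
  leading term uv²: subtract (5/3v)·g_3 from 5/3uv² + 23/3uv - 8u + 8/3v² - 4/3v → 23/3uv - 8u - 10/3v³ + 53/3v² - 44/3v
  leading term uv: subtract (23/3)·g_3 from 23/3uv - 8u - 10/3v³ + 53/3v² - 44/3v → -8u - 10/3v³ + 7/3v² + 163/3v - 184/3
  leading term u: subtract (24)·g_5 from -8u - 10/3v³ + 7/3v² + 163/3v - 184/3 → -10/3v³ + 595/3v² - 2411/3v + 1826/3
  leading term v³: no divisor's leading term divides it; move -10/3v³ to the remainder.
  leading term v²: no divisor's leading term divides it; move 595/3v² to the remainder.
  leading term v: no divisor's leading term divides it; move -2411/3v to the remainder.
  leading term 1: no divisor's leading term divides it; move 1826/3 to the remainder.
The remainder -10/3v³ + 595/3v² - 2411/3v + 1826/3 is nonzero, so it would be added as the next basis element.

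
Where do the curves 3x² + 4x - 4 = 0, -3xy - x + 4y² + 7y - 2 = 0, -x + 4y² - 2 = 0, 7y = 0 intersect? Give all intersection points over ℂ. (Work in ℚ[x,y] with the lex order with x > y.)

{(-2, 0)}

Compute a lex Gröbner basis by Buchberger's algorithm.
f_1 = 3x² + 4x - 4, LT = x².
f_2 = -3xy - x + 4y² + 7y - 2, LT = xy.
f_3 = -x + 4y² - 2, LT = x.
f_4 = 7y, LT = y.

The S-polynomials (S(f_1,f_2), S(f_1,f_3), S(f_1,f_4), S(f_2,f_3), S(f_2,f_4), S(f_3,f_4)) all reduce to 0 modulo the current basis, so we have a Gröbner basis.
Inter-reduce: drop elements whose leading term is divisible by another's, tail-reduce, and make monic.
Reduced Gröbner basis: {x + 2, y}.

The lex basis is triangular: the last element involves only y. Solving y = 0 gives y ∈ {0}; substituting each value into the earlier elements determines the remaining variables.
  y = 0: the earlier basis element becomes x + 2 = 0, giving x = -2 — point (-2, 0).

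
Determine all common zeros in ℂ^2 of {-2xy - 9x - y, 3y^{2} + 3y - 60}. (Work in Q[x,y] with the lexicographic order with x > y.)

{(-5, -5), (-4/17, 4)}

Compute a lex Gröbner basis by Buchberger's algorithm.
f_1 = -2xy - 9x - y, LT = xy.
f_2 = 3y^{2} + 3y - 60, LT = y^{2}.

S(f_1,f_2): lcm = xy^{2}. S = \tfrac{7}{2}xy + 20x + \tfrac{1}{2}y^{2}.
  reduce S modulo (f_1, f_2):
  remainder \tfrac{17}{4}x - \tfrac{9}{4}y + 10 ≠ 0; add h_3 = \tfrac{17}{4}x - \tfrac{9}{4}y + 10 to the basis.

The other S-polynomials (S(f_1,h_3), S(f_2,h_3)) all reduce to 0 modulo the current basis, so we have a Gröbner basis.
Inter-reduce: drop elements whose leading term is divisible by another's, tail-reduce, and make monic.
Reduced Gröbner basis: {x - \tfrac{9}{17}y + \tfrac{40}{17}, y^{2} + y - 20}.

The lex basis is triangular: the last element involves only y. Solving y^{2} + y - 20 = 0 gives y ∈ {-5, 4}; substituting each value into the earlier elements determines the remaining variables.
  y = -5: the earlier basis element becomes x + 5 = 0, giving x = -5 — point (-5, -5).
  y = 4: the earlier basis element becomes x + \tfrac{4}{17} = 0, giving x = -4/17 — point (-4/17, 4).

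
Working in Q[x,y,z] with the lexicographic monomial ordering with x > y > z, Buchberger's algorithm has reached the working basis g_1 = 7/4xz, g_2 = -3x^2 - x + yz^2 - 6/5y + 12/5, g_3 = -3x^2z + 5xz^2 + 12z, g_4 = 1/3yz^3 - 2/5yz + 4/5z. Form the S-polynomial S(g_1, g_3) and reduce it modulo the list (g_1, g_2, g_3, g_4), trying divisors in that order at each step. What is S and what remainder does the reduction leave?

lcm(LM(g_1), LM(g_3)) = x^2z.
S = (lcm/LT(g_1))·g_1 − (lcm/LT(g_3))·g_3 = 5/3xz^2 + 4z.
Reduce S modulo (g_1, g_2, g_3, g_4) in that order:
  leading term xz^2: subtract (20/21z)·g_1 from 5/3xz^2 + 4z → 4z
  leading term z: no divisor's leading term divides it; move 4z to the remainder.
The remainder 4z is nonzero, so it would be added as the next basis element.

S(g_1, g_3) = 5/3xz^2 + 4z; remainder on division = 4z.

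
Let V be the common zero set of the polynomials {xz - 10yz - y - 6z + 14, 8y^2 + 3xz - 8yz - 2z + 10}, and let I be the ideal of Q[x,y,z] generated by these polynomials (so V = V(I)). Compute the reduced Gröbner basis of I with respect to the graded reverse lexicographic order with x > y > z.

G = {y^2 + 11/4yz + 3/8y + 2z - 4, xz - 10yz - y - 6z + 14}

This is the nonlinear analogue of row-reducing a linear system.

f_1 = xz - 10yz - y - 6z + 14, LT = xz.
f_2 = 8y^2 + 3xz - 8yz - 2z + 10, LT = y^2.

The S-polynomials (S(f_1,f_2)) all reduce to 0 modulo the current basis, so we have a Gröbner basis.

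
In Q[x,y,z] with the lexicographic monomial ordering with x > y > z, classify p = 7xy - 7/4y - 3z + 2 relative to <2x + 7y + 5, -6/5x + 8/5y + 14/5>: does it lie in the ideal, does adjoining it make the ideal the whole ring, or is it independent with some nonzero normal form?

7xy - 7/4y - 3z + 2 is independent of I; its normal form modulo I is -3z - 13/4.

First compute the reduced Gröbner basis of I by Buchberger's algorithm.
f_1 = 2x + 7y + 5, LT = x.
f_2 = -6/5x + 8/5y + 14/5, LT = x.

S(f_1,f_2): lcm = x. S = 29/6y + 29/6.
  reduce S modulo (f_1, f_2):
  remainder 29/6y + 29/6 ≠ 0; add h_3 = 29/6y + 29/6 to the basis.

The other S-polynomials (S(f_1,h_3), S(f_2,h_3)) all reduce to 0 modulo the current basis, so we have a Gröbner basis.
Inter-reduce: drop elements whose leading term is divisible by another's, tail-reduce, and make monic.
Reduced Gröbner basis: {x - 1, y + 1}.
Label its elements g_1 = x - 1, g_2 = y + 1.

Reduce p = 7xy - 7/4y - 3z + 2 modulo G:
  leading term xy: subtract (7y)·g_1 from 7xy - 7/4y - 3z + 2 → 21/4y - 3z + 2
  leading term y: subtract (21/4)·g_2 from 21/4y - 3z + 2 → -3z - 13/4
  leading term z: no divisor's leading term divides it; move -3z to the remainder.
  leading term 1: no divisor's leading term divides it; move -13/4 to the remainder.
  normal form = -3z - 13/4.
The normal form is nonzero, so p ∉ I. Since p minus its normal form lies in I, I + (p) = I + (r) where r = -3z - 13/4; decide whether this ideal is the whole ring.
Run Buchberger on G together with r (pairs among the g_i already reduce to 0 since G is a Gröbner basis):
g_1 = x - 1, LT = x.
g_2 = y + 1, LT = y.
r = -3z - 13/4, LT = z.

The S-polynomials (S(g_1,g_2), S(g_1,r), S(g_2,r)) all reduce to 0 modulo the current basis, so we have a Gröbner basis.
Inter-reduce: drop elements whose leading term is divisible by another's, tail-reduce, and make monic.
Reduced Gröbner basis: {x - 1, y + 1, z + 13/12}.
The reduced Gröbner basis of I + (p) is {x - 1, y + 1, z + 13/12} ≠ {1}, a proper ideal, so the enlarged system stays consistent: p is independent of I, with normal form -3z - 13/4.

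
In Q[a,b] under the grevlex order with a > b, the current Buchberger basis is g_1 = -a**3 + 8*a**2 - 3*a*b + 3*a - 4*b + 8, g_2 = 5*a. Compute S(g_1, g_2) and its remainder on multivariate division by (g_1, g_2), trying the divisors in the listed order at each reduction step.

lcm(LM(g_1), LM(g_2)) = a**3.
S = (lcm/LT(g_1))·g_1 − (lcm/LT(g_2))·g_2 = -8*a**2 + 3*a*b - 3*a + 4*b - 8.
Reduce S modulo (g_1, g_2) in that order:
  leading term a**2: subtract (-8/5*a)·g_2 from -8*a**2 + 3*a*b - 3*a + 4*b - 8 → 3*a*b - 3*a + 4*b - 8
  leading term a*b: subtract (3/5*b)·g_2 from 3*a*b - 3*a + 4*b - 8 → -3*a + 4*b - 8
  leading term a: subtract (-3/5)·g_2 from -3*a + 4*b - 8 → 4*b - 8
  leading term b: no divisor's leading term divides it; move 4*b to the remainder.
  leading term 1: no divisor's leading term divides it; move -8 to the remainder.
The remainder 4*b - 8 is nonzero, so it would be added as the next basis element.

S(g_1, g_2) = -8*a**2 + 3*a*b - 3*a + 4*b - 8; remainder on division = 4*b - 8.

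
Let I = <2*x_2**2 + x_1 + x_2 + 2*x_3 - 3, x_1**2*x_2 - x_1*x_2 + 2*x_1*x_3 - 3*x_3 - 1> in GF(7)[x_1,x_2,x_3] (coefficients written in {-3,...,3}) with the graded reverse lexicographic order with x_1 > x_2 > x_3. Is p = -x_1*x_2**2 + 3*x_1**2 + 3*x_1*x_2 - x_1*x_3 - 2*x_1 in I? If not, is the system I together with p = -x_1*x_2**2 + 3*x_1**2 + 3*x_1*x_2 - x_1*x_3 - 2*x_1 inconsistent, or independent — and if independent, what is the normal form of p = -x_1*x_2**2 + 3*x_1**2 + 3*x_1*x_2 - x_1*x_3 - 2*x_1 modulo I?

First compute the reduced Gröbner basis of I by Buchberger's algorithm.
f_1 = 2*x_2**2 + x_1 + x_2 + 2*x_3 - 3, LT = x_2**2.
f_2 = x_1**2*x_2 - x_1*x_2 + 2*x_1*x_3 - 3*x_3 - 1, LT = x_1**2*x_2.

S(f_1,f_2): lcm = x_1**2*x_2**2. S = -3*x_1**3 - 3*x_1**2*x_2 + x_1*x_2**2 + x_1**2*x_3 - 2*x_1*x_2*x_3 + 2*x_1**2 + 3*x_2*x_3 + x_2.
  reduce S modulo (f_1, f_2):
  remainder -3*x_1**3 + x_1**2*x_3 - 2*x_1*x_2*x_3 - 2*x_1**2 - 2*x_1*x_3 + 3*x_2*x_3 - 2*x_1 + x_2 - 2*x_3 - 3 ≠ 0; add h_3 = -3*x_1**3 + x_1**2*x_3 - 2*x_1*x_2*x_3 - 2*x_1**2 - 2*x_1*x_3 + 3*x_2*x_3 - 2*x_1 + x_2 - 2*x_3 - 3 to the basis.

The other S-polynomials (S(f_1,h_3), S(f_2,h_3)) all reduce to 0 modulo the current basis, so we have a Gröbner basis.
Inter-reduce: drop elements whose leading term is divisible by another's, tail-reduce, and make monic.
Reduced Gröbner basis: {x_1**3 + 2*x_1**2*x_3 + 3*x_1*x_2*x_3 + 3*x_1**2 + 3*x_1*x_3 - x_2*x_3 + 3*x_1 + 2*x_2 + 3*x_3 + 1, x_1**2*x_2 - x_1*x_2 + 2*x_1*x_3 - 3*x_3 - 1, x_2**2 - 3*x_1 - 3*x_2 + x_3 + 2}.
Label its elements g_1 = x_1**3 + 2*x_1**2*x_3 + 3*x_1*x_2*x_3 + 3*x_1**2 + 3*x_1*x_3 - x_2*x_3 + 3*x_1 + 2*x_2 + 3*x_3 + 1, g_2 = x_1**2*x_2 - x_1*x_2 + 2*x_1*x_3 - 3*x_3 - 1, g_3 = x_2**2 - 3*x_1 - 3*x_2 + x_3 + 2.

Reduce p = -x_1*x_2**2 + 3*x_1**2 + 3*x_1*x_2 - x_1*x_3 - 2*x_1 modulo G:
  leading term x_1*x_2**2: subtract (-x_1)·g_3 from -x_1*x_2**2 + 3*x_1**2 + 3*x_1*x_2 - x_1*x_3 - 2*x_1 → 0
  normal form = 0.
Since the normal form is 0, p ∈ I.

Ideal membership is decidable via reduction modulo a Gröbner basis.

-x_1*x_2**2 + 3*x_1**2 + 3*x_1*x_2 - x_1*x_3 - 2*x_1 lies in I (it reduces to 0).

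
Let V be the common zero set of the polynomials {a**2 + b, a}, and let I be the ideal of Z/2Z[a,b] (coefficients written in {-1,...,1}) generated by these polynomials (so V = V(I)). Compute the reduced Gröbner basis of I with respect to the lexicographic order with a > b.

f_1 = a**2 + b, LT = a**2.
f_2 = a, LT = a.

S(f_1,f_2): lcm = a**2. S = b.
  reduce S modulo (f_1, f_2):
  remainder b ≠ 0; add g_3 = b to the basis.

The other S-polynomials (S(f_1,g_3), S(f_2,g_3)) all reduce to 0 modulo the current basis, so we have a Gröbner basis.
Inter-reduce: drop elements whose leading term is divisible by another's, tail-reduce, and make monic.

G = {a, b}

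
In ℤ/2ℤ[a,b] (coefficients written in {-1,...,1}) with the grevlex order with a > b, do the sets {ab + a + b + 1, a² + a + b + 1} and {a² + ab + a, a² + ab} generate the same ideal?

No, the ideals differ.

Since reduced Gröbner bases are canonical representatives of ideals under a given ordering, it suffices to compute and compare them.
Buchberger on the first generating set:
f_1 = ab + a + b + 1, LT = ab.
f_2 = a² + a + b + 1, LT = a².

S(f_1,f_2): lcm = a²b. S = a² + b² + a + b.
  leading term a²: subtract (1)·f_2 from a² + b² + a + b → b² + 1
  leading term b²: no divisor's leading term divides it; move b² to the remainder.
  leading term 1: no divisor's leading term divides it; move 1 to the remainder.
  remainder b² + 1 ≠ 0; add g_3 = b² + 1 to the basis.

The other S-polynomials (S(f_1,g_3), S(f_2,g_3)) all reduce to 0 modulo the current basis, so we have a Gröbner basis.
Inter-reduce: drop elements whose leading term is divisible by another's, tail-reduce, and make monic.
Reduced Gröbner basis: {a² + a + b + 1, ab + a + b + 1, b² + 1}.

Buchberger on the second generating set:
h_1 = a² + ab + a, LT = a².
h_2 = a² + ab, LT = a².

S(h_1,h_2): lcm = a². S = a.
  leading term a: no divisor's leading term divides it; move a to the remainder.
  remainder a ≠ 0; add k_3 = a to the basis.

The other S-polynomials (S(h_1,k_3), S(h_2,k_3)) all reduce to 0 modulo the current basis, so we have a Gröbner basis.
Inter-reduce: drop elements whose leading term is divisible by another's, tail-reduce, and make monic.
Reduced Gröbner basis: {a}.

Since the reduced bases disagree, the two ideals are not the same.
The choice of monomial ordering does not affect the verdict — as long as both bases are computed under the same ordering, their equality decides ideal equality.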